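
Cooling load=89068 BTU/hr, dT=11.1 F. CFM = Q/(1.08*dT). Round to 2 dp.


CFM = 89068 / (1.08 * 11.1) = 7429.76

7429.76 CFM


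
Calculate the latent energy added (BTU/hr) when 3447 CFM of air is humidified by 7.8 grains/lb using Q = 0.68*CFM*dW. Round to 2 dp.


Q = 0.68 * 3447 * 7.8 = 18282.89 BTU/hr

18282.89 BTU/hr


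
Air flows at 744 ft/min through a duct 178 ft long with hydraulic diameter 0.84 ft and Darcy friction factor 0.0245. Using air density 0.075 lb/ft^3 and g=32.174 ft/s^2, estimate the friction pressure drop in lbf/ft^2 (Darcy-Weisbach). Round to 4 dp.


v_fps = 744/60 = 12.4 ft/s
dp = 0.0245*(178/0.84)*0.075*12.4^2/(2*32.174) = 0.9304 lbf/ft^2

0.9304 lbf/ft^2


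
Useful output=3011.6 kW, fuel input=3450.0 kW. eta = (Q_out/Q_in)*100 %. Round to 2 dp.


eta = (3011.6/3450.0)*100 = 87.29 %

87.29 %


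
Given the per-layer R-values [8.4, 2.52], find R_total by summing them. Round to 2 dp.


R_total = 8.4 + 2.52 = 10.92

10.92


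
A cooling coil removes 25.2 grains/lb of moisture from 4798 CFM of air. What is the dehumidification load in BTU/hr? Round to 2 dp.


Q = 0.68 * 4798 * 25.2 = 82218.53 BTU/hr

82218.53 BTU/hr


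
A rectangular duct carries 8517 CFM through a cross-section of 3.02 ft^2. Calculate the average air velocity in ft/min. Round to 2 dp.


V = 8517 / 3.02 = 2820.20 ft/min

2820.20 ft/min


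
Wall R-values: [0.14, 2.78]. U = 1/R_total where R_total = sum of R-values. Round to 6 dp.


R_total = 0.14 + 2.78 = 2.92
U = 1/2.92 = 0.342466

0.342466


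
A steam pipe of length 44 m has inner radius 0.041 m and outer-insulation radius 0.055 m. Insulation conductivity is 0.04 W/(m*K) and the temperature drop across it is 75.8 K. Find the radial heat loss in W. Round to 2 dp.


Q = 2*pi*0.04*44*75.8/ln(0.055/0.041) = 2853.43 W

2853.43 W


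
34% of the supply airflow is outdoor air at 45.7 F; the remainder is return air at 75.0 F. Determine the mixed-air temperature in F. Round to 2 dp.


T_mix = 0.34*45.7 + 0.66*75.0 = 65.04 F

65.04 F


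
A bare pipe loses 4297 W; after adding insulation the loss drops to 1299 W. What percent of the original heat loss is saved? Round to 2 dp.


Savings = ((4297-1299)/4297)*100 = 69.77 %

69.77 %


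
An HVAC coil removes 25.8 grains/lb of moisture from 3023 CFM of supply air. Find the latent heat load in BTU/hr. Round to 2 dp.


Q = 0.68 * 3023 * 25.8 = 53035.51 BTU/hr

53035.51 BTU/hr


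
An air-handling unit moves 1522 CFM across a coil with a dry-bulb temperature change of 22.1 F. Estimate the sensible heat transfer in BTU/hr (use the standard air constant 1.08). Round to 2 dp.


Q = 1.08 * 1522 * 22.1 = 36327.10 BTU/hr

36327.10 BTU/hr


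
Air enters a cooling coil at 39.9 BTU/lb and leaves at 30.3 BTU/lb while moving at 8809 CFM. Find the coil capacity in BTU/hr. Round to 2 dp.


Q = 4.5 * 8809 * (39.9 - 30.3) = 380548.80 BTU/hr

380548.80 BTU/hr


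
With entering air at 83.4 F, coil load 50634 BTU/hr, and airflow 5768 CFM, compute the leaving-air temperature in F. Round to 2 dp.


dT = 50634/(1.08*5768) = 8.1282
T_leave = 83.4 - 8.1282 = 75.27 F

75.27 F


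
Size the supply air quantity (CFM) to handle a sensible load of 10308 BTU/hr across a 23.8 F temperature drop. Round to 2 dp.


CFM = 10308 / (1.08 * 23.8) = 401.03

401.03 CFM


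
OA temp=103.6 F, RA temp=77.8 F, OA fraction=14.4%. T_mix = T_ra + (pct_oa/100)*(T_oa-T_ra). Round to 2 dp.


T_mix = 77.8 + (14.4/100)*(103.6-77.8) = 81.52 F

81.52 F


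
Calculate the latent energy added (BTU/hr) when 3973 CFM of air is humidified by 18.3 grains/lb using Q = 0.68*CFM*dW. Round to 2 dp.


Q = 0.68 * 3973 * 18.3 = 49440.01 BTU/hr

49440.01 BTU/hr


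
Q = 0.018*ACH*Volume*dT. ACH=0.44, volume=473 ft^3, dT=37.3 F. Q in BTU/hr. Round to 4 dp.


Q = 0.018 * 0.44 * 473 * 37.3 = 139.7318 BTU/hr

139.7318 BTU/hr


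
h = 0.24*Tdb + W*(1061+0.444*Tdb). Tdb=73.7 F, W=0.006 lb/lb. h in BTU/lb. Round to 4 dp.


h = 0.24*73.7 + 0.006*(1061+0.444*73.7) = 24.2503 BTU/lb

24.2503 BTU/lb


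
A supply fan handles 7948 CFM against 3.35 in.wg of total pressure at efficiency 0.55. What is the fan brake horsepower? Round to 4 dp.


BHP = 7948 * 3.35 / (6356 * 0.55) = 7.6165 hp

7.6165 hp


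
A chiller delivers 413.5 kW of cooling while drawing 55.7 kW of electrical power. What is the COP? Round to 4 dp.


COP = 413.5 / 55.7 = 7.4237

7.4237


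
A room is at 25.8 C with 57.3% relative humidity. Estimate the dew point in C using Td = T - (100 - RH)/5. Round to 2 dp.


Td = 25.8 - (100-57.3)/5 = 17.26 C

17.26 C


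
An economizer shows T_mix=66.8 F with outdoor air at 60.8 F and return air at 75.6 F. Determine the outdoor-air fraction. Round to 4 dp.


frac = (66.8 - 75.6) / (60.8 - 75.6) = 0.5946

0.5946


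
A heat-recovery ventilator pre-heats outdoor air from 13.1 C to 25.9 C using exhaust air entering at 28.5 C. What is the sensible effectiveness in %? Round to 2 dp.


eff = (25.9-13.1)/(28.5-13.1)*100 = 83.12 %

83.12 %


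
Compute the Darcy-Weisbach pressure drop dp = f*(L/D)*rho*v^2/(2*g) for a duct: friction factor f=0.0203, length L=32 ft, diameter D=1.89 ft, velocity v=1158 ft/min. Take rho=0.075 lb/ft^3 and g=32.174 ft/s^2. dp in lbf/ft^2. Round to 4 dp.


v_fps = 1158/60 = 19.3 ft/s
dp = 0.0203*(32/1.89)*0.075*19.3^2/(2*32.174) = 0.1492 lbf/ft^2

0.1492 lbf/ft^2


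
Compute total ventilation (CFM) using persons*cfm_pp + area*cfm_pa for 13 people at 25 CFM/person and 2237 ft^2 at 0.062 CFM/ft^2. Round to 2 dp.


Total = 13*25 + 2237*0.062 = 463.69 CFM

463.69 CFM


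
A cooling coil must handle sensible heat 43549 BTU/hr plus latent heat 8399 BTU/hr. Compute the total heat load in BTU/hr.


Qt = 43549 + 8399 = 51948 BTU/hr

51948 BTU/hr


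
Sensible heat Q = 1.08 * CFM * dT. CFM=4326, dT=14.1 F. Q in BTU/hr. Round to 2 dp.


Q = 1.08 * 4326 * 14.1 = 65876.33 BTU/hr

65876.33 BTU/hr


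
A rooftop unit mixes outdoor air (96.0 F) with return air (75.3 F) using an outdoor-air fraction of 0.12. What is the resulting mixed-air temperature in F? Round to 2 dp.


T_mix = 0.12*96.0 + 0.88*75.3 = 77.78 F

77.78 F


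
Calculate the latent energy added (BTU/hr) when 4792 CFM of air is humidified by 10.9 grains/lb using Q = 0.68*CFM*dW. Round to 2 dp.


Q = 0.68 * 4792 * 10.9 = 35518.30 BTU/hr

35518.30 BTU/hr


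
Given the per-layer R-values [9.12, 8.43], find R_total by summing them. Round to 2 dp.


R_total = 9.12 + 8.43 = 17.55

17.55


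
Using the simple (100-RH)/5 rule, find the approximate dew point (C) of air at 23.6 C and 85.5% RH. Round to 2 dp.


Td = 23.6 - (100-85.5)/5 = 20.70 C

20.70 C


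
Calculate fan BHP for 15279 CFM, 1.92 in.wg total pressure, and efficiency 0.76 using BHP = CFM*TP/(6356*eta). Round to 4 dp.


BHP = 15279 * 1.92 / (6356 * 0.76) = 6.0729 hp

6.0729 hp


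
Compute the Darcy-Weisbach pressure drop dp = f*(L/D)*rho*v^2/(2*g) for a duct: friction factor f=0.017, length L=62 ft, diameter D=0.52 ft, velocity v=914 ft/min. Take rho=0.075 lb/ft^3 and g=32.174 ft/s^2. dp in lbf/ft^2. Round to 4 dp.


v_fps = 914/60 = 15.2333 ft/s
dp = 0.017*(62/0.52)*0.075*15.2333^2/(2*32.174) = 0.5482 lbf/ft^2

0.5482 lbf/ft^2


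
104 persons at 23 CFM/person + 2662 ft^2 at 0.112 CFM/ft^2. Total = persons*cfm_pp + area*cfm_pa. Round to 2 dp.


Total = 104*23 + 2662*0.112 = 2690.14 CFM

2690.14 CFM


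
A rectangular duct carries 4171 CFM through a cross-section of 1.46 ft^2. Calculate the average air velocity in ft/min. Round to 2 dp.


V = 4171 / 1.46 = 2856.85 ft/min

2856.85 ft/min


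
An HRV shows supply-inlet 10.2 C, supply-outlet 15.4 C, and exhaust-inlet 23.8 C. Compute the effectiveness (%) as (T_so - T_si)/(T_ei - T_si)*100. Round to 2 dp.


eff = (15.4-10.2)/(23.8-10.2)*100 = 38.24 %

38.24 %


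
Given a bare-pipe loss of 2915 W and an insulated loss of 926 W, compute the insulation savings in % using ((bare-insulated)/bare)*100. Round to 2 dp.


Savings = ((2915-926)/2915)*100 = 68.23 %

68.23 %


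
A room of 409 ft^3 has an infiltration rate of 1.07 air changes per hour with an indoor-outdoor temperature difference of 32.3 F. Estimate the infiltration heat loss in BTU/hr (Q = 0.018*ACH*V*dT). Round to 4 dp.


Q = 0.018 * 1.07 * 409 * 32.3 = 254.4381 BTU/hr

254.4381 BTU/hr


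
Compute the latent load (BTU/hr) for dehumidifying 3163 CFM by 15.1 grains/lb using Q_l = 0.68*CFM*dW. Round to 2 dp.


Q = 0.68 * 3163 * 15.1 = 32477.68 BTU/hr

32477.68 BTU/hr


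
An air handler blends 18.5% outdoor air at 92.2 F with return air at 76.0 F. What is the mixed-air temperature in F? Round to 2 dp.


T_mix = 76.0 + (18.5/100)*(92.2-76.0) = 79.00 F

79.00 F


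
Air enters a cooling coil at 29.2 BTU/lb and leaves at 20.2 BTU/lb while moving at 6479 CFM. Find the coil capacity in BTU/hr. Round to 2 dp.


Q = 4.5 * 6479 * (29.2 - 20.2) = 262399.50 BTU/hr

262399.50 BTU/hr


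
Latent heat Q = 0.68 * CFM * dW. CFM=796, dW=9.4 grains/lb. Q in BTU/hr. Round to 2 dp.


Q = 0.68 * 796 * 9.4 = 5088.03 BTU/hr

5088.03 BTU/hr


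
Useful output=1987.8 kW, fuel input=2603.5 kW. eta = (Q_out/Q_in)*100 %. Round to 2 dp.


eta = (1987.8/2603.5)*100 = 76.35 %

76.35 %


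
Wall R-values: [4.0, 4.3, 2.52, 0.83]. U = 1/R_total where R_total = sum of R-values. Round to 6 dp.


R_total = 4.0 + 4.3 + 2.52 + 0.83 = 11.65
U = 1/11.65 = 0.085837

0.085837


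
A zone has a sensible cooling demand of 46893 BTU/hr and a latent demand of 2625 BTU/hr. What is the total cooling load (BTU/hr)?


Qt = 46893 + 2625 = 49518 BTU/hr

49518 BTU/hr


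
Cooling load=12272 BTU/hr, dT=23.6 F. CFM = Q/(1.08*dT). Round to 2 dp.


CFM = 12272 / (1.08 * 23.6) = 481.48

481.48 CFM


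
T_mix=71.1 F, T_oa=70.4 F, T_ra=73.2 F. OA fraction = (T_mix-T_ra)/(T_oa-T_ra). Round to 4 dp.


frac = (71.1 - 73.2) / (70.4 - 73.2) = 0.7500

0.7500


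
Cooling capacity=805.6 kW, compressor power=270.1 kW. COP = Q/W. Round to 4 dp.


COP = 805.6 / 270.1 = 2.9826

2.9826


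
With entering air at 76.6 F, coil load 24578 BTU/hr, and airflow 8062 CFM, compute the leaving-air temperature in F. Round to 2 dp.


dT = 24578/(1.08*8062) = 2.8228
T_leave = 76.6 - 2.8228 = 73.78 F

73.78 F


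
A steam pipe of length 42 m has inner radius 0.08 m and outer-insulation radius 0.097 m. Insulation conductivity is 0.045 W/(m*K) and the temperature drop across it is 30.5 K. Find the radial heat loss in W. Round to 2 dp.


Q = 2*pi*0.045*42*30.5/ln(0.097/0.08) = 1879.73 W

1879.73 W


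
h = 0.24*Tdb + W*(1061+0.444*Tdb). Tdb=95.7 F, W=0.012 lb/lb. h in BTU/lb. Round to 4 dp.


h = 0.24*95.7 + 0.012*(1061+0.444*95.7) = 36.2099 BTU/lb

36.2099 BTU/lb


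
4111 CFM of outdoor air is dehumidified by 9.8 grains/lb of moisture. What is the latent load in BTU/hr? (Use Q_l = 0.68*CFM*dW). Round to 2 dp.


Q = 0.68 * 4111 * 9.8 = 27395.70 BTU/hr

27395.70 BTU/hr


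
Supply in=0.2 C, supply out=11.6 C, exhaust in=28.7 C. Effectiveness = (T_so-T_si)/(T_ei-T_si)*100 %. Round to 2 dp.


eff = (11.6-0.2)/(28.7-0.2)*100 = 40.00 %

40.00 %


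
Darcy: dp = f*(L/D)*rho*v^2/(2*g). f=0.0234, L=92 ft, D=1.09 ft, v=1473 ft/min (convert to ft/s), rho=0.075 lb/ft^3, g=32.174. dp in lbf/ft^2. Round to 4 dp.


v_fps = 1473/60 = 24.55 ft/s
dp = 0.0234*(92/1.09)*0.075*24.55^2/(2*32.174) = 1.3874 lbf/ft^2

1.3874 lbf/ft^2


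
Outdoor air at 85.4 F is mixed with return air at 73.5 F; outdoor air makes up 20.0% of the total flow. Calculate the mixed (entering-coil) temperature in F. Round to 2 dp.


T_mix = 73.5 + (20.0/100)*(85.4-73.5) = 75.88 F

75.88 F


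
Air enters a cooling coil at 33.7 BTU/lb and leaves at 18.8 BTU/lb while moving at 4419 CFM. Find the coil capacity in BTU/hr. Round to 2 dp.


Q = 4.5 * 4419 * (33.7 - 18.8) = 296293.95 BTU/hr

296293.95 BTU/hr


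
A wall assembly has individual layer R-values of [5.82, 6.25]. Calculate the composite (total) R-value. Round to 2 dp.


R_total = 5.82 + 6.25 = 12.07

12.07


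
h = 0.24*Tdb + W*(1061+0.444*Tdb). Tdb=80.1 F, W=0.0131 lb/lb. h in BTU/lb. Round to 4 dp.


h = 0.24*80.1 + 0.0131*(1061+0.444*80.1) = 33.5890 BTU/lb

33.5890 BTU/lb


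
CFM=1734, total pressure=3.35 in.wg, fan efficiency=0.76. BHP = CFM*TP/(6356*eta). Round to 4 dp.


BHP = 1734 * 3.35 / (6356 * 0.76) = 1.2025 hp

1.2025 hp


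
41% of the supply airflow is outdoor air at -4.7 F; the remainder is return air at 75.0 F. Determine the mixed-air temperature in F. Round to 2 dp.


T_mix = 0.41*(-4.7) + 0.59*75.0 = 42.32 F

42.32 F


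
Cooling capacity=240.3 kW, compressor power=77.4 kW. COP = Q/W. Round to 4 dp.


COP = 240.3 / 77.4 = 3.1047

3.1047


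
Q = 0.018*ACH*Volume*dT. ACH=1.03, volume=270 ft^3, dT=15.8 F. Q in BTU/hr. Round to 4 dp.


Q = 0.018 * 1.03 * 270 * 15.8 = 79.0916 BTU/hr

79.0916 BTU/hr


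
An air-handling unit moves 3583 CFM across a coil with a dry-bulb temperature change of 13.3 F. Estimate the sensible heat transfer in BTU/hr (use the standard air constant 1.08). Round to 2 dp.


Q = 1.08 * 3583 * 13.3 = 51466.21 BTU/hr

51466.21 BTU/hr


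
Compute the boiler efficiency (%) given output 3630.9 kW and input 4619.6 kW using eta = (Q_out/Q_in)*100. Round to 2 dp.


eta = (3630.9/4619.6)*100 = 78.60 %

78.60 %


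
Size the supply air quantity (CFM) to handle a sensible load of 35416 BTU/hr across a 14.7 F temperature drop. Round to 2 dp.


CFM = 35416 / (1.08 * 14.7) = 2230.79

2230.79 CFM


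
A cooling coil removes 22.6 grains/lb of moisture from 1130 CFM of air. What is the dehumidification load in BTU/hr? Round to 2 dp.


Q = 0.68 * 1130 * 22.6 = 17365.84 BTU/hr

17365.84 BTU/hr


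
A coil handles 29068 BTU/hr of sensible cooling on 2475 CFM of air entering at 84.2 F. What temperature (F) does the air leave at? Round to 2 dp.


dT = 29068/(1.08*2475) = 10.8747
T_leave = 84.2 - 10.8747 = 73.33 F

73.33 F


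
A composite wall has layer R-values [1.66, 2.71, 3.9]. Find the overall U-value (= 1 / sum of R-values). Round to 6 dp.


R_total = 1.66 + 2.71 + 3.9 = 8.27
U = 1/8.27 = 0.120919

0.120919


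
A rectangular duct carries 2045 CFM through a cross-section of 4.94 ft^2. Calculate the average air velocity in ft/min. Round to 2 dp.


V = 2045 / 4.94 = 413.97 ft/min

413.97 ft/min


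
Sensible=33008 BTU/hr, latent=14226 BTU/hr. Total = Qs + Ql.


Qt = 33008 + 14226 = 47234 BTU/hr

47234 BTU/hr


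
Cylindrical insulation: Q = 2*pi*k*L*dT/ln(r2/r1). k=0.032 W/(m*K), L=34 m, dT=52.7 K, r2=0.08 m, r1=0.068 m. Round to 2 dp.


Q = 2*pi*0.032*34*52.7/ln(0.08/0.068) = 2216.74 W

2216.74 W


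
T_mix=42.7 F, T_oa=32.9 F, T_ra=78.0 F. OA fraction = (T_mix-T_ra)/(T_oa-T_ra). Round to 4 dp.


frac = (42.7 - 78.0) / (32.9 - 78.0) = 0.7827

0.7827


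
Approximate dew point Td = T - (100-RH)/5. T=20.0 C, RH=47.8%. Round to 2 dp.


Td = 20.0 - (100-47.8)/5 = 9.56 C

9.56 C


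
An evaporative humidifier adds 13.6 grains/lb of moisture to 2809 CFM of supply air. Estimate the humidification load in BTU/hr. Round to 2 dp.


Q = 0.68 * 2809 * 13.6 = 25977.63 BTU/hr

25977.63 BTU/hr


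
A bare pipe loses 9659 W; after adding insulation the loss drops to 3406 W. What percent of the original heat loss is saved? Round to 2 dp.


Savings = ((9659-3406)/9659)*100 = 64.74 %

64.74 %


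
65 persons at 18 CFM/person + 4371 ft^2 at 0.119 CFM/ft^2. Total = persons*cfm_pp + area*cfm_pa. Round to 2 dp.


Total = 65*18 + 4371*0.119 = 1690.15 CFM

1690.15 CFM


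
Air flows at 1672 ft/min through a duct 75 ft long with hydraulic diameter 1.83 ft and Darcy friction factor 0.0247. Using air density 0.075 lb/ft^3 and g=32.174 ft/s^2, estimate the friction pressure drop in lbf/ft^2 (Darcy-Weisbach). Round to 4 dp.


v_fps = 1672/60 = 27.8667 ft/s
dp = 0.0247*(75/1.83)*0.075*27.8667^2/(2*32.174) = 0.9162 lbf/ft^2

0.9162 lbf/ft^2


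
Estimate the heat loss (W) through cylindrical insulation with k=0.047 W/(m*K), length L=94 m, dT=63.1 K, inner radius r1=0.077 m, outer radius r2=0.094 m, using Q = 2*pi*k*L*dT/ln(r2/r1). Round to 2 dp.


Q = 2*pi*0.047*94*63.1/ln(0.094/0.077) = 8780.42 W

8780.42 W


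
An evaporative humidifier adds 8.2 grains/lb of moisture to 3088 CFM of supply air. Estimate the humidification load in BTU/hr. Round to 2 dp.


Q = 0.68 * 3088 * 8.2 = 17218.69 BTU/hr

17218.69 BTU/hr


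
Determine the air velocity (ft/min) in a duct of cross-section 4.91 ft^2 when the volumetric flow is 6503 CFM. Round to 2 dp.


V = 6503 / 4.91 = 1324.44 ft/min

1324.44 ft/min


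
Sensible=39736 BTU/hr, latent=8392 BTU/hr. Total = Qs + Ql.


Qt = 39736 + 8392 = 48128 BTU/hr

48128 BTU/hr


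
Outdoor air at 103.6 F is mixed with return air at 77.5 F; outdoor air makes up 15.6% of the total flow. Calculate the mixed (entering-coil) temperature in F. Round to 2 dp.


T_mix = 77.5 + (15.6/100)*(103.6-77.5) = 81.57 F

81.57 F


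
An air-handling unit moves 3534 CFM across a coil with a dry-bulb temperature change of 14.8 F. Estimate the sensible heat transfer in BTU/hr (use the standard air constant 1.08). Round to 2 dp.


Q = 1.08 * 3534 * 14.8 = 56487.46 BTU/hr

56487.46 BTU/hr


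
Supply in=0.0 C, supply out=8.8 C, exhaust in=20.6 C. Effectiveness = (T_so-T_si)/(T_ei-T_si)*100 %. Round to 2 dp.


eff = (8.8-0.0)/(20.6-0.0)*100 = 42.72 %

42.72 %


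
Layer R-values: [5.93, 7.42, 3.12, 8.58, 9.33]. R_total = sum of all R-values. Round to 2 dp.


R_total = 5.93 + 7.42 + 3.12 + 8.58 + 9.33 = 34.38

34.38


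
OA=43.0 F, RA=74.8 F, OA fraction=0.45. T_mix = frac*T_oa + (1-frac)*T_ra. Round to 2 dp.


T_mix = 0.45*43.0 + 0.55*74.8 = 60.49 F

60.49 F


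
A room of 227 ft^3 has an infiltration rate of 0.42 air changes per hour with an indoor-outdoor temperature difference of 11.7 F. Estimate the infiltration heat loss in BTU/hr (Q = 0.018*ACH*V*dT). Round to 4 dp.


Q = 0.018 * 0.42 * 227 * 11.7 = 20.0786 BTU/hr

20.0786 BTU/hr


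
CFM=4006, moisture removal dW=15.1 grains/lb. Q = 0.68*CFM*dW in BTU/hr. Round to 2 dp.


Q = 0.68 * 4006 * 15.1 = 41133.61 BTU/hr

41133.61 BTU/hr


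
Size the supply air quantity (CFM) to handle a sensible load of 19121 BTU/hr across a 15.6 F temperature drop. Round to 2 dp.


CFM = 19121 / (1.08 * 15.6) = 1134.91

1134.91 CFM


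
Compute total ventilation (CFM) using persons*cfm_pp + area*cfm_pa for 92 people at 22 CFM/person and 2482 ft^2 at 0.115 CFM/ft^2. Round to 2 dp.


Total = 92*22 + 2482*0.115 = 2309.43 CFM

2309.43 CFM


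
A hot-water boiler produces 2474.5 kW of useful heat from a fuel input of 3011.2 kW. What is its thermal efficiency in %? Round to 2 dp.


eta = (2474.5/3011.2)*100 = 82.18 %

82.18 %


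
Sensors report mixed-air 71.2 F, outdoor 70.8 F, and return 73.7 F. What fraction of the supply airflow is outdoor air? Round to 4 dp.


frac = (71.2 - 73.7) / (70.8 - 73.7) = 0.8621

0.8621


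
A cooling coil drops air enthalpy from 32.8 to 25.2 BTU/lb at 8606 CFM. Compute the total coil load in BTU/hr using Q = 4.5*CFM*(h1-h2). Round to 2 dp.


Q = 4.5 * 8606 * (32.8 - 25.2) = 294325.20 BTU/hr

294325.20 BTU/hr


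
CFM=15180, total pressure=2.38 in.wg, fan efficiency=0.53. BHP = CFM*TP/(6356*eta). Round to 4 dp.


BHP = 15180 * 2.38 / (6356 * 0.53) = 10.7248 hp

10.7248 hp


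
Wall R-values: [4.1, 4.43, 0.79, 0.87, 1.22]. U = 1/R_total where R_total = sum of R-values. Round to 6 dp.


R_total = 4.1 + 4.43 + 0.79 + 0.87 + 1.22 = 11.41
U = 1/11.41 = 0.087642

0.087642


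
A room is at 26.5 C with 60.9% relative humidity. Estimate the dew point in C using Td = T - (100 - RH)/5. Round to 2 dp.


Td = 26.5 - (100-60.9)/5 = 18.68 C

18.68 C


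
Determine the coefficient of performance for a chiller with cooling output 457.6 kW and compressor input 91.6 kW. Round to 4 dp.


COP = 457.6 / 91.6 = 4.9956

4.9956


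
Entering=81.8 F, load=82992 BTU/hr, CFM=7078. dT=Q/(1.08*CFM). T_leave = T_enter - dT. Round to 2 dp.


dT = 82992/(1.08*7078) = 10.8568
T_leave = 81.8 - 10.8568 = 70.94 F

70.94 F


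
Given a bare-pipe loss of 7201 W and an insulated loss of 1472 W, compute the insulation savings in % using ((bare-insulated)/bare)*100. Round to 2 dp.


Savings = ((7201-1472)/7201)*100 = 79.56 %

79.56 %


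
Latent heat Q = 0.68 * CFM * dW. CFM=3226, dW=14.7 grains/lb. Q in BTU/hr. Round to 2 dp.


Q = 0.68 * 3226 * 14.7 = 32247.10 BTU/hr

32247.10 BTU/hr


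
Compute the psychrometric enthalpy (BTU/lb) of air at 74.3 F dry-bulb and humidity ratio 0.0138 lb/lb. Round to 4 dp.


h = 0.24*74.3 + 0.0138*(1061+0.444*74.3) = 32.9291 BTU/lb

32.9291 BTU/lb


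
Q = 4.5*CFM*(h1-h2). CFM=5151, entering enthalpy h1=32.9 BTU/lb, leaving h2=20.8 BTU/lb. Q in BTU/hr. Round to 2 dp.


Q = 4.5 * 5151 * (32.9 - 20.8) = 280471.95 BTU/hr

280471.95 BTU/hr


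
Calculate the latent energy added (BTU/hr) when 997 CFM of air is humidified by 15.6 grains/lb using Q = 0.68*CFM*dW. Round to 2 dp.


Q = 0.68 * 997 * 15.6 = 10576.18 BTU/hr

10576.18 BTU/hr


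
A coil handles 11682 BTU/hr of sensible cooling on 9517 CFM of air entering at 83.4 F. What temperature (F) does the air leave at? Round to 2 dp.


dT = 11682/(1.08*9517) = 1.1366
T_leave = 83.4 - 1.1366 = 82.26 F

82.26 F


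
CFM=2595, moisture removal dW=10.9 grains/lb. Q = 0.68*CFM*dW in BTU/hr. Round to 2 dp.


Q = 0.68 * 2595 * 10.9 = 19234.14 BTU/hr

19234.14 BTU/hr


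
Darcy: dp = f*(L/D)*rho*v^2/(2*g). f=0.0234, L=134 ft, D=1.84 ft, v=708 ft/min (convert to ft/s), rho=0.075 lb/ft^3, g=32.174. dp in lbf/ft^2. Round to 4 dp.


v_fps = 708/60 = 11.8 ft/s
dp = 0.0234*(134/1.84)*0.075*11.8^2/(2*32.174) = 0.2766 lbf/ft^2

0.2766 lbf/ft^2


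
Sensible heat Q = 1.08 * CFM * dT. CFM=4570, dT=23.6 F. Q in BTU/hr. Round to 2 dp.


Q = 1.08 * 4570 * 23.6 = 116480.16 BTU/hr

116480.16 BTU/hr


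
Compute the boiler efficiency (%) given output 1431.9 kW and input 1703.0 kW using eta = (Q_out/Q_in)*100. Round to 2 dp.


eta = (1431.9/1703.0)*100 = 84.08 %

84.08 %


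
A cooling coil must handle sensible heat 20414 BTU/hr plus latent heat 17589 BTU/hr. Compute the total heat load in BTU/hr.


Qt = 20414 + 17589 = 38003 BTU/hr

38003 BTU/hr


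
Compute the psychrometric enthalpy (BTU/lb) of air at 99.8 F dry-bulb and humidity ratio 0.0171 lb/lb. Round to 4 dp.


h = 0.24*99.8 + 0.0171*(1061+0.444*99.8) = 42.8528 BTU/lb

42.8528 BTU/lb


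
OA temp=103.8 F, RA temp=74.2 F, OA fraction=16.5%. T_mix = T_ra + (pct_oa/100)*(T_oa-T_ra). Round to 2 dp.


T_mix = 74.2 + (16.5/100)*(103.8-74.2) = 79.08 F

79.08 F


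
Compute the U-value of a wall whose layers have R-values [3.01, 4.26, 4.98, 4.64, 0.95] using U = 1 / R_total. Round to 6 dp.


R_total = 3.01 + 4.26 + 4.98 + 4.64 + 0.95 = 17.84
U = 1/17.84 = 0.056054

0.056054


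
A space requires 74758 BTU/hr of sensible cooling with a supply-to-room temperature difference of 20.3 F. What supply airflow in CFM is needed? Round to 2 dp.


CFM = 74758 / (1.08 * 20.3) = 3409.87

3409.87 CFM


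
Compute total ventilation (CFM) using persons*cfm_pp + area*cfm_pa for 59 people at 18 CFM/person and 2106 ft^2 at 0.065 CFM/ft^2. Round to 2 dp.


Total = 59*18 + 2106*0.065 = 1198.89 CFM

1198.89 CFM


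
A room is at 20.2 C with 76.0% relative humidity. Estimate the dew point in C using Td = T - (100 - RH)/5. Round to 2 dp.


Td = 20.2 - (100-76.0)/5 = 15.40 C

15.40 C


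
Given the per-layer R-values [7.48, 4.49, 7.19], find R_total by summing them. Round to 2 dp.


R_total = 7.48 + 4.49 + 7.19 = 19.16

19.16


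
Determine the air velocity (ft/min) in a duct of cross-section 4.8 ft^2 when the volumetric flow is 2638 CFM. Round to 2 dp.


V = 2638 / 4.8 = 549.58 ft/min

549.58 ft/min


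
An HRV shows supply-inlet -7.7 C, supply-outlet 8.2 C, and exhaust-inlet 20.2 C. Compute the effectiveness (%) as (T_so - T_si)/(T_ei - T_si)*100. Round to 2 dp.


eff = (8.2-(-7.7))/(20.2-(-7.7))*100 = 56.99 %

56.99 %


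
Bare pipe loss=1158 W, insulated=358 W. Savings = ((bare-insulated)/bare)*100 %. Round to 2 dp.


Savings = ((1158-358)/1158)*100 = 69.08 %

69.08 %


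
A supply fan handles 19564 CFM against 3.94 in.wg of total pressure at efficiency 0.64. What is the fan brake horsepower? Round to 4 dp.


BHP = 19564 * 3.94 / (6356 * 0.64) = 18.9492 hp

18.9492 hp


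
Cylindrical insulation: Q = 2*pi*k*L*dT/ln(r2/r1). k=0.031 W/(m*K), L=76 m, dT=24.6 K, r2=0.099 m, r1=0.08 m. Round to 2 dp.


Q = 2*pi*0.031*76*24.6/ln(0.099/0.08) = 1708.92 W

1708.92 W


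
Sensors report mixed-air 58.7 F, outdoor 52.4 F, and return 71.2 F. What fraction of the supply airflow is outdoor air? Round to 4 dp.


frac = (58.7 - 71.2) / (52.4 - 71.2) = 0.6649

0.6649


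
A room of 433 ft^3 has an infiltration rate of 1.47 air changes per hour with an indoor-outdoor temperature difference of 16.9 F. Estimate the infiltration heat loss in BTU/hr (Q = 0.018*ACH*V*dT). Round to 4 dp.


Q = 0.018 * 1.47 * 433 * 16.9 = 193.6263 BTU/hr

193.6263 BTU/hr


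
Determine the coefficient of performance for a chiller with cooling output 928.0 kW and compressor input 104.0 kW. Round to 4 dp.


COP = 928.0 / 104.0 = 8.9231

8.9231


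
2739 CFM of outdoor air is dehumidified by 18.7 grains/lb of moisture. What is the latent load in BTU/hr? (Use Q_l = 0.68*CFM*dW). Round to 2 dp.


Q = 0.68 * 2739 * 18.7 = 34829.12 BTU/hr

34829.12 BTU/hr


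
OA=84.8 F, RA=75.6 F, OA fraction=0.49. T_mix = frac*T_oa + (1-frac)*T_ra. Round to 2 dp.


T_mix = 0.49*84.8 + 0.51*75.6 = 80.11 F

80.11 F


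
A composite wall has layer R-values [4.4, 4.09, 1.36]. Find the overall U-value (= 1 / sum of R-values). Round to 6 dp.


R_total = 4.4 + 4.09 + 1.36 = 9.85
U = 1/9.85 = 0.101523

0.101523


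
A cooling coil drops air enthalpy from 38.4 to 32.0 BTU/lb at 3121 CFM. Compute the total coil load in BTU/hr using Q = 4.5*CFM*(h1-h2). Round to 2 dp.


Q = 4.5 * 3121 * (38.4 - 32.0) = 89884.80 BTU/hr

89884.80 BTU/hr


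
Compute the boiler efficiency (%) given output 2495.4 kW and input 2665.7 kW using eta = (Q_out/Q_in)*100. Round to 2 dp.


eta = (2495.4/2665.7)*100 = 93.61 %

93.61 %


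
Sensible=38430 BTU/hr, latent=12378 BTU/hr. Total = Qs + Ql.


Qt = 38430 + 12378 = 50808 BTU/hr

50808 BTU/hr


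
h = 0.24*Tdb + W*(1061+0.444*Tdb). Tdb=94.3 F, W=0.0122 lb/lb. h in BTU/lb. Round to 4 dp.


h = 0.24*94.3 + 0.0122*(1061+0.444*94.3) = 36.0870 BTU/lb

36.0870 BTU/lb


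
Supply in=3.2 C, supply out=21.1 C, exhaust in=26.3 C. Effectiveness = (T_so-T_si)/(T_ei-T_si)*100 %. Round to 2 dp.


eff = (21.1-3.2)/(26.3-3.2)*100 = 77.49 %

77.49 %


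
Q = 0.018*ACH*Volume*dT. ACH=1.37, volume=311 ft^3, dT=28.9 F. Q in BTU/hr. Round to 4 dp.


Q = 0.018 * 1.37 * 311 * 28.9 = 221.6416 BTU/hr

221.6416 BTU/hr


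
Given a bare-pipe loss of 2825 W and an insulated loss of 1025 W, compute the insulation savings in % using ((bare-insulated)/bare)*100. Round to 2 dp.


Savings = ((2825-1025)/2825)*100 = 63.72 %

63.72 %


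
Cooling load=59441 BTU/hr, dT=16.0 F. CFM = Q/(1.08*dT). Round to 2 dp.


CFM = 59441 / (1.08 * 16.0) = 3439.87

3439.87 CFM


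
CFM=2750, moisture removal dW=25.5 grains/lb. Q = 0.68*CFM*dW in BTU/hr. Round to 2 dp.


Q = 0.68 * 2750 * 25.5 = 47685.00 BTU/hr

47685.00 BTU/hr


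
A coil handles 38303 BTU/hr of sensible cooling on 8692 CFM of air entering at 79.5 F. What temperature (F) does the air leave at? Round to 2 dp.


dT = 38303/(1.08*8692) = 4.0803
T_leave = 79.5 - 4.0803 = 75.42 F

75.42 F


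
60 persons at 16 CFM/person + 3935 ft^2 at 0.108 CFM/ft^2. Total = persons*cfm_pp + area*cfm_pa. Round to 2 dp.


Total = 60*16 + 3935*0.108 = 1384.98 CFM

1384.98 CFM


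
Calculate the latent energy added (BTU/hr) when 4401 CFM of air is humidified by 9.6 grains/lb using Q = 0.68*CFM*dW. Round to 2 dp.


Q = 0.68 * 4401 * 9.6 = 28729.73 BTU/hr

28729.73 BTU/hr


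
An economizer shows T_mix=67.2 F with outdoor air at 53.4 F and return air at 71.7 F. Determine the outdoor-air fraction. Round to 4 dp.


frac = (67.2 - 71.7) / (53.4 - 71.7) = 0.2459

0.2459


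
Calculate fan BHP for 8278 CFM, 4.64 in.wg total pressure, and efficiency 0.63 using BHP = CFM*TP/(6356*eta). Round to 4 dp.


BHP = 8278 * 4.64 / (6356 * 0.63) = 9.5922 hp

9.5922 hp


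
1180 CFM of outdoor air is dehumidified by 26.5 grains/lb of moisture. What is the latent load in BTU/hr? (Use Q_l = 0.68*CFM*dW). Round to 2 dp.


Q = 0.68 * 1180 * 26.5 = 21263.60 BTU/hr

21263.60 BTU/hr


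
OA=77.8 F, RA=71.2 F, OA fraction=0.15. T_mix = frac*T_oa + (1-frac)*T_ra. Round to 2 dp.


T_mix = 0.15*77.8 + 0.85*71.2 = 72.19 F

72.19 F


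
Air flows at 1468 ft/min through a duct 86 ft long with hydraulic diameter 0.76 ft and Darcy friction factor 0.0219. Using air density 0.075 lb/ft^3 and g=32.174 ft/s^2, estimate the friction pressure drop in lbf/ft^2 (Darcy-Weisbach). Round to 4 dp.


v_fps = 1468/60 = 24.4667 ft/s
dp = 0.0219*(86/0.76)*0.075*24.4667^2/(2*32.174) = 1.7290 lbf/ft^2

1.7290 lbf/ft^2


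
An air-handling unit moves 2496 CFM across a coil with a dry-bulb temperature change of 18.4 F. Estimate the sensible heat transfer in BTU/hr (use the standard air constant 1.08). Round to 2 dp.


Q = 1.08 * 2496 * 18.4 = 49600.51 BTU/hr

49600.51 BTU/hr


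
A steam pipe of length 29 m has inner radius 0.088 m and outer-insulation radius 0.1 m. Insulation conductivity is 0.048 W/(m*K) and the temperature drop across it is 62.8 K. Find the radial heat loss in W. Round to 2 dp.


Q = 2*pi*0.048*29*62.8/ln(0.1/0.088) = 4296.69 W

4296.69 W


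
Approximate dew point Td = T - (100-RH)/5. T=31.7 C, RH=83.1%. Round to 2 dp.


Td = 31.7 - (100-83.1)/5 = 28.32 C

28.32 C


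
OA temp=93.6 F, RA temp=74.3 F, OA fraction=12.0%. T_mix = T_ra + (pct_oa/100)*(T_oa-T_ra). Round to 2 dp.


T_mix = 74.3 + (12.0/100)*(93.6-74.3) = 76.62 F

76.62 F


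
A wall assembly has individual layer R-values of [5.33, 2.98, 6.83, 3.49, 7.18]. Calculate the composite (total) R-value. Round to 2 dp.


R_total = 5.33 + 2.98 + 6.83 + 3.49 + 7.18 = 25.81

25.81


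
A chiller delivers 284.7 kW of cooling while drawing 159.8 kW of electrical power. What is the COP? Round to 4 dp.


COP = 284.7 / 159.8 = 1.7816

1.7816


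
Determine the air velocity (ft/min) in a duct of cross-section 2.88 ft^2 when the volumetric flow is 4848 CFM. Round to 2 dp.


V = 4848 / 2.88 = 1683.33 ft/min

1683.33 ft/min


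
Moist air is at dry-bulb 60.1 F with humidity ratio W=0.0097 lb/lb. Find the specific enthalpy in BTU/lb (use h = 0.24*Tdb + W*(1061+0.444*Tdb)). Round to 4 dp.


h = 0.24*60.1 + 0.0097*(1061+0.444*60.1) = 24.9745 BTU/lb

24.9745 BTU/lb


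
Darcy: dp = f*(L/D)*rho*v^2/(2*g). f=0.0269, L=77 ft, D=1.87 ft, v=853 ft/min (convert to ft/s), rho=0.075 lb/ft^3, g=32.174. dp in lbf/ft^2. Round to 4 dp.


v_fps = 853/60 = 14.2167 ft/s
dp = 0.0269*(77/1.87)*0.075*14.2167^2/(2*32.174) = 0.2609 lbf/ft^2

0.2609 lbf/ft^2


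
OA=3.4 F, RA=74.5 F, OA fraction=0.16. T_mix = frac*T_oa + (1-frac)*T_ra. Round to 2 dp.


T_mix = 0.16*3.4 + 0.84*74.5 = 63.12 F

63.12 F


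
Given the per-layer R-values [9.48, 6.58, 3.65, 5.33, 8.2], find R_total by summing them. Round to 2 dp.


R_total = 9.48 + 6.58 + 3.65 + 5.33 + 8.2 = 33.24

33.24


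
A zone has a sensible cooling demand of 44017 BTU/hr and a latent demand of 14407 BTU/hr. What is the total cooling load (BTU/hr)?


Qt = 44017 + 14407 = 58424 BTU/hr

58424 BTU/hr


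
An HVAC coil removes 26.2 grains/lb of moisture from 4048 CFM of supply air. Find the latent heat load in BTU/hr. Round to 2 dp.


Q = 0.68 * 4048 * 26.2 = 72119.17 BTU/hr

72119.17 BTU/hr


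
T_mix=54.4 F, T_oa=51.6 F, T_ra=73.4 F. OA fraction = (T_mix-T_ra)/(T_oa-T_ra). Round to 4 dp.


frac = (54.4 - 73.4) / (51.6 - 73.4) = 0.8716

0.8716


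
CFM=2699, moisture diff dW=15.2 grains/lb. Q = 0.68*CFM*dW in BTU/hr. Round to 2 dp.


Q = 0.68 * 2699 * 15.2 = 27896.86 BTU/hr

27896.86 BTU/hr


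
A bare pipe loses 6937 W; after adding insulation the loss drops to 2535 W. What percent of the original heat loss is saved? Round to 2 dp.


Savings = ((6937-2535)/6937)*100 = 63.46 %

63.46 %


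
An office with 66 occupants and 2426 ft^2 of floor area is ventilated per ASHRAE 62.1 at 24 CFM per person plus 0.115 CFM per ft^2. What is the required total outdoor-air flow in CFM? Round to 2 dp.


Total = 66*24 + 2426*0.115 = 1862.99 CFM

1862.99 CFM


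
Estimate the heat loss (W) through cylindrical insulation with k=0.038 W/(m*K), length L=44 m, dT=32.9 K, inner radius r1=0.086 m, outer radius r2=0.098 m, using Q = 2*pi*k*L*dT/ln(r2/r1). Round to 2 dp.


Q = 2*pi*0.038*44*32.9/ln(0.098/0.086) = 2646.07 W

2646.07 W


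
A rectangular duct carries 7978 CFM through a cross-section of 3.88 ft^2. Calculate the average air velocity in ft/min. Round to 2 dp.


V = 7978 / 3.88 = 2056.19 ft/min

2056.19 ft/min


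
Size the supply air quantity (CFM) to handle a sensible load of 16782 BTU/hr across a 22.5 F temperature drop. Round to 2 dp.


CFM = 16782 / (1.08 * 22.5) = 690.62

690.62 CFM


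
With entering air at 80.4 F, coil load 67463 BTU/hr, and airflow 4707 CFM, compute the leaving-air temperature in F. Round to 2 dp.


dT = 67463/(1.08*4707) = 13.2708
T_leave = 80.4 - 13.2708 = 67.13 F

67.13 F


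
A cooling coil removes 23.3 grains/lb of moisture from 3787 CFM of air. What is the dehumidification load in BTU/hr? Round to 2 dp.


Q = 0.68 * 3787 * 23.3 = 60001.23 BTU/hr

60001.23 BTU/hr


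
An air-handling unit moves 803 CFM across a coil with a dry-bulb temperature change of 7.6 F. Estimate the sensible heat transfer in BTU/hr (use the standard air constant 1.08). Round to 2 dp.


Q = 1.08 * 803 * 7.6 = 6591.02 BTU/hr

6591.02 BTU/hr


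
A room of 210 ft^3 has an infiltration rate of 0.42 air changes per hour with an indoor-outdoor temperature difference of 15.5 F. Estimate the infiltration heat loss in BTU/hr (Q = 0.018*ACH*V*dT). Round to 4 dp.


Q = 0.018 * 0.42 * 210 * 15.5 = 24.6078 BTU/hr

24.6078 BTU/hr


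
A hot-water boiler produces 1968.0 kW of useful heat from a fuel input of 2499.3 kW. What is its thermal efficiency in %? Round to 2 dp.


eta = (1968.0/2499.3)*100 = 78.74 %

78.74 %


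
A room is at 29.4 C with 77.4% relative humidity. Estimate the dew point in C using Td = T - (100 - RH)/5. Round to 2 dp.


Td = 29.4 - (100-77.4)/5 = 24.88 C

24.88 C


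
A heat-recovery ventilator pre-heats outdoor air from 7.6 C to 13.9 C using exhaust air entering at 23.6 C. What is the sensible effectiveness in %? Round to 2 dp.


eff = (13.9-7.6)/(23.6-7.6)*100 = 39.38 %

39.38 %


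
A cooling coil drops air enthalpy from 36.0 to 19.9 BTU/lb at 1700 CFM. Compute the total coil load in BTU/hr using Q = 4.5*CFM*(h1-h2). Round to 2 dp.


Q = 4.5 * 1700 * (36.0 - 19.9) = 123165.00 BTU/hr

123165.00 BTU/hr


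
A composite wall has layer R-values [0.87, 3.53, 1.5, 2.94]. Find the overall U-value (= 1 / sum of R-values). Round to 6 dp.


R_total = 0.87 + 3.53 + 1.5 + 2.94 = 8.84
U = 1/8.84 = 0.113122

0.113122


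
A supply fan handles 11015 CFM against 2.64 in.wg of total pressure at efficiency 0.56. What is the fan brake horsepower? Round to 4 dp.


BHP = 11015 * 2.64 / (6356 * 0.56) = 8.1699 hp

8.1699 hp


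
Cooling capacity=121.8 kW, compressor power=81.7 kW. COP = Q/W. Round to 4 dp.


COP = 121.8 / 81.7 = 1.4908

1.4908


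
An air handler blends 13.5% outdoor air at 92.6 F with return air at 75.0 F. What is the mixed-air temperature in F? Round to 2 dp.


T_mix = 75.0 + (13.5/100)*(92.6-75.0) = 77.38 F

77.38 F


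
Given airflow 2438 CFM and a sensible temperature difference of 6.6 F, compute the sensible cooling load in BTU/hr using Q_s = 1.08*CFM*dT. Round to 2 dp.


Q = 1.08 * 2438 * 6.6 = 17378.06 BTU/hr

17378.06 BTU/hr


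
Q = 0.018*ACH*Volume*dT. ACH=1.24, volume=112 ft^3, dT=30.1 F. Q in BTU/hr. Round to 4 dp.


Q = 0.018 * 1.24 * 112 * 30.1 = 75.2452 BTU/hr

75.2452 BTU/hr


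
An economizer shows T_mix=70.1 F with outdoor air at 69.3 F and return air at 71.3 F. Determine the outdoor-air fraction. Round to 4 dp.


frac = (70.1 - 71.3) / (69.3 - 71.3) = 0.6000

0.6000


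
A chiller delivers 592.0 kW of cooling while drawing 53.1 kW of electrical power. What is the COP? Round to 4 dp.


COP = 592.0 / 53.1 = 11.1488

11.1488


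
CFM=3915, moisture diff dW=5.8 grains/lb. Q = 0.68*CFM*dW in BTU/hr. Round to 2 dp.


Q = 0.68 * 3915 * 5.8 = 15440.76 BTU/hr

15440.76 BTU/hr


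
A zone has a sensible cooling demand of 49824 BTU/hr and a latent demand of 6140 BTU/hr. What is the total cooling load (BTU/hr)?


Qt = 49824 + 6140 = 55964 BTU/hr

55964 BTU/hr


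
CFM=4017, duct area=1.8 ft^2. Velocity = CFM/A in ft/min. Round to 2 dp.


V = 4017 / 1.8 = 2231.67 ft/min

2231.67 ft/min


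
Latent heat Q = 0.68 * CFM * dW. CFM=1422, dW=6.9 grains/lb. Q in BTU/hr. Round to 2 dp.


Q = 0.68 * 1422 * 6.9 = 6672.02 BTU/hr

6672.02 BTU/hr


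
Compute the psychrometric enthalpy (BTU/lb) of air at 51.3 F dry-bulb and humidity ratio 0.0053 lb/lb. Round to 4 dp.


h = 0.24*51.3 + 0.0053*(1061+0.444*51.3) = 18.0560 BTU/lb

18.0560 BTU/lb


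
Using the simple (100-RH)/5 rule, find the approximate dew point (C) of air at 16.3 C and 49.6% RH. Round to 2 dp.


Td = 16.3 - (100-49.6)/5 = 6.22 C

6.22 C


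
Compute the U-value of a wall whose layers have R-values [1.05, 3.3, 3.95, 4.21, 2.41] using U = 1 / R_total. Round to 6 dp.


R_total = 1.05 + 3.3 + 3.95 + 4.21 + 2.41 = 14.92
U = 1/14.92 = 0.067024

0.067024


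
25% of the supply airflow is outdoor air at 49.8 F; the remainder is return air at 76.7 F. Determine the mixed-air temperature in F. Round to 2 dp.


T_mix = 0.25*49.8 + 0.75*76.7 = 69.98 F

69.98 F


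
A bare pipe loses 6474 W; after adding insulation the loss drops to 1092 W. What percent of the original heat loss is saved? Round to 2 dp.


Savings = ((6474-1092)/6474)*100 = 83.13 %

83.13 %


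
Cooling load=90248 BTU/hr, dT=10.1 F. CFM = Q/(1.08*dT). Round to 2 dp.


CFM = 90248 / (1.08 * 10.1) = 8273.56

8273.56 CFM


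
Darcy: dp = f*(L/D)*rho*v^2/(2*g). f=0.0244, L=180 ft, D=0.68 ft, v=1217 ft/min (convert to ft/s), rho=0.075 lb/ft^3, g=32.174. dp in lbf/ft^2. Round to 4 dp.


v_fps = 1217/60 = 20.2833 ft/s
dp = 0.0244*(180/0.68)*0.075*20.2833^2/(2*32.174) = 3.0971 lbf/ft^2

3.0971 lbf/ft^2


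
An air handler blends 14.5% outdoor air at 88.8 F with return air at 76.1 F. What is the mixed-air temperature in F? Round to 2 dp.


T_mix = 76.1 + (14.5/100)*(88.8-76.1) = 77.94 F

77.94 F


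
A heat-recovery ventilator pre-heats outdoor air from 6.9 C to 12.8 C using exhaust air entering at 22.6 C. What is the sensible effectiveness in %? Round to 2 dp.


eff = (12.8-6.9)/(22.6-6.9)*100 = 37.58 %

37.58 %


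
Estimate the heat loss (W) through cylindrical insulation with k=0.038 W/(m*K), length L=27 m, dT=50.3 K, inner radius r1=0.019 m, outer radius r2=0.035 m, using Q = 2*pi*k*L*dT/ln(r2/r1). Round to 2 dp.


Q = 2*pi*0.038*27*50.3/ln(0.035/0.019) = 530.78 W

530.78 W
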